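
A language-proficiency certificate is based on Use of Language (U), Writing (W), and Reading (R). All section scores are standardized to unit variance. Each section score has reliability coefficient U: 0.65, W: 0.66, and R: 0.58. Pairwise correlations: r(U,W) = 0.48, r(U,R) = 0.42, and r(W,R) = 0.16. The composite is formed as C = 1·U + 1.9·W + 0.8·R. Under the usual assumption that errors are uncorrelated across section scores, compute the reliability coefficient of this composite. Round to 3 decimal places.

Var(C) = 1 + 1.9² + 0.8² + 2·[1.9·0.48 + 0.8·0.42 + 1.52·0.16] = 5.25 + 2.9824 = 8.2324.
Under uncorrelated errors the observed covariances equal the true-score covariances, so only the own-variance terms attenuate.
True-score variance = [0.65 + 1.9²·0.66 + 0.8²·0.58] + 2.9824 = 3.4038 + 2.9824 = 6.3862.
Reliability = 6.3862 / 8.2324 = 0.776.

0.776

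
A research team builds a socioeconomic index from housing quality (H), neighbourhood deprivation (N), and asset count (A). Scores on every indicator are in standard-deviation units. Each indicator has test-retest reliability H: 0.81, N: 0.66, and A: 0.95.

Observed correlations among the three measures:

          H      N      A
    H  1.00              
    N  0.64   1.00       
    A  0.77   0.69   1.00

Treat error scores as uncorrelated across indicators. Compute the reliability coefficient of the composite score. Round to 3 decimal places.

Var(H+N+A) = 3 + 2·[0.64 + 0.77 + 0.69] = 3 + 4.2 = 7.2.
With uncorrelated errors the cross-covariances are all true-score covariance, so they carry over unchanged; only the diagonal terms shrink to ρᵢσᵢ².
True-score variance = [0.81 + 0.66 + 0.95] + 4.2 = 2.42 + 4.2 = 6.62.
Reliability = 6.62 / 7.2 = 0.919.

0.919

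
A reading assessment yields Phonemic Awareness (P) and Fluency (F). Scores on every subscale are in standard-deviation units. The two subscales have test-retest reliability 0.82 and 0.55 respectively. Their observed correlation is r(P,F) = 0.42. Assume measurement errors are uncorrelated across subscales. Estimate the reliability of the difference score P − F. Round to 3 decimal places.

0.457

Var(P−F) = 1 + 1 − 2·0.42 = 2 − 0.84 = 1.16.
Because errors are independent across components, Cov(Tᵢ,Tⱼ) = Cov(Xᵢ,Xⱼ); the off-diagonal part of the true-score variance is the same as above.
True-score variance = [0.82 + 0.55] − 0.84 = 1.37 − 0.84 = 0.53.
Reliability = 0.53 / 1.16 = 0.457.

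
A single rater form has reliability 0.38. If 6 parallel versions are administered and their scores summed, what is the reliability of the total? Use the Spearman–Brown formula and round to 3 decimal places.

0.786

ρ_k = kρ / (1 + (k−1)ρ) = 6·0.38 / (1 + 5·0.38) = 2.280 / 2.900 = 0.786.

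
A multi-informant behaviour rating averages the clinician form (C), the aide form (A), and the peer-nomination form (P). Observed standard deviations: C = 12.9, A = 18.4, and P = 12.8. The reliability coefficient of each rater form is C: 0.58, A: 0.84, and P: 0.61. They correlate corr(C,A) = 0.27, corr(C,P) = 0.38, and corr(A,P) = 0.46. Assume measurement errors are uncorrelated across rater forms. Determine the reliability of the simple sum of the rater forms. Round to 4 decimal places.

0.8350

Var(C+A+P) = 12.9² + 18.4² + 12.8² + 2·[12.9·18.4·0.27 + 12.9·12.8·0.38 + 18.4·12.8·0.46] = 668.81 + 470.344 = 1139.15.
With uncorrelated errors the cross-covariances are all true-score covariance, so they carry over unchanged; only the diagonal terms shrink to ρᵢσᵢ².
True-score variance = [12.9²·0.58 + 18.4²·0.84 + 12.8²·0.61] + 470.344 = 480.851 + 470.344 = 951.195.
Reliability = 951.195 / 1139.15 = 0.8350.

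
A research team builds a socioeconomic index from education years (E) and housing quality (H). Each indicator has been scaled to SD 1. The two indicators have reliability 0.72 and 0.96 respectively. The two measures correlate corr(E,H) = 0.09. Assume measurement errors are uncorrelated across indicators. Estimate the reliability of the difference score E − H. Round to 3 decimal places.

Var(E−H) = 1 + 1 − 2·0.09 = 2 − 0.18 = 1.82.
Under uncorrelated errors the observed covariances equal the true-score covariances, so only the own-variance terms attenuate.
True-score variance = [0.72 + 0.96] − 0.18 = 1.68 − 0.18 = 1.5.
Reliability = 1.5 / 1.82 = 0.824.

0.824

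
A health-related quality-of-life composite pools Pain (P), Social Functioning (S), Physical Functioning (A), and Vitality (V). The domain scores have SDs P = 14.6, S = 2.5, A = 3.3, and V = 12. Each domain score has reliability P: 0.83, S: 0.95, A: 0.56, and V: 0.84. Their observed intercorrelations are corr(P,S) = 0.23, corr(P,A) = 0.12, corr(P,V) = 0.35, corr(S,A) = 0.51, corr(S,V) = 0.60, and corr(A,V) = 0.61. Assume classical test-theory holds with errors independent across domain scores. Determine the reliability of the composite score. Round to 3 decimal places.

0.896

Var(P+S+A+V) = 14.6² + 2.5² + 3.3² + 12² + 2·[14.6·2.5·0.23 + 14.6·3.3·0.12 + 14.6·12·0.35 + 2.5·3.3·0.51 + 2.5·12·0.60 + 3.3·12·0.61] = 374.3 + 243.72 = 618.02.
With uncorrelated errors the cross-covariances are all true-score covariance, so they carry over unchanged; only the diagonal terms shrink to ρᵢσᵢ².
True-score variance = [14.6²·0.83 + 2.5²·0.95 + 3.3²·0.56 + 12²·0.84] + 243.72 = 309.919 + 243.72 = 553.639.
Reliability = 553.639 / 618.02 = 0.896.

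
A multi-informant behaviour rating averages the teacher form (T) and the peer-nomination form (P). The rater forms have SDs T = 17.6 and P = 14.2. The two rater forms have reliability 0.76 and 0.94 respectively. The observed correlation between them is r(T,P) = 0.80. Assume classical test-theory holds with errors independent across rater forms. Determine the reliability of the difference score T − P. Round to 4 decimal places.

0.2249

Var(T−P) = 17.6² + 14.2² − 2·17.6·14.2·0.80 = 511.4 − 399.872 = 111.528.
With uncorrelated errors the cross-covariances are all true-score covariance, so they carry over unchanged; only the diagonal terms shrink to ρᵢσᵢ².
True-score variance = [17.6²·0.76 + 14.2²·0.94] − 399.872 = 424.959 − 399.872 = 25.0872.
Reliability = 25.0872 / 111.528 = 0.2249.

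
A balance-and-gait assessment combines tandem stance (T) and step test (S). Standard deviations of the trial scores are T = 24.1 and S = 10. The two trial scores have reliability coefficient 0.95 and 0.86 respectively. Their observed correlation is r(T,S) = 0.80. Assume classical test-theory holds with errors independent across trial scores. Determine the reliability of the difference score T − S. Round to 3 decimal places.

Var(T−S) = 24.1² + 10² − 2·24.1·10·0.80 = 680.81 − 385.6 = 295.21.
Under uncorrelated errors the observed covariances equal the true-score covariances, so only the own-variance terms attenuate.
True-score variance = [24.1²·0.95 + 10²·0.86] − 385.6 = 637.769 − 385.6 = 252.169.
Reliability = 252.169 / 295.21 = 0.854.

0.854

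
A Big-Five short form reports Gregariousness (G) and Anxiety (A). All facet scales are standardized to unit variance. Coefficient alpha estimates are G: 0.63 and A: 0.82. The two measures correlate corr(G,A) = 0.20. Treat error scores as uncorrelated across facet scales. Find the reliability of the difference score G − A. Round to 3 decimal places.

Var(G−A) = 1 + 1 − 2·0.20 = 2 − 0.4 = 1.6.
Under uncorrelated errors the observed covariances equal the true-score covariances, so only the own-variance terms attenuate.
True-score variance = [0.63 + 0.82] − 0.4 = 1.45 − 0.4 = 1.05.
Reliability = 1.05 / 1.6 = 0.656.

0.656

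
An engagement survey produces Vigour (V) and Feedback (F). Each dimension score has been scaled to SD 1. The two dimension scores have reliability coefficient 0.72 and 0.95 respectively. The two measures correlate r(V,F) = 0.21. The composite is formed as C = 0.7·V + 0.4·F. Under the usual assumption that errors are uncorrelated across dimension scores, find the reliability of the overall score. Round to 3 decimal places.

0.811

Var(C) = 0.7² + 0.4² + 2·[0.28·0.21] = 0.65 + 0.1176 = 0.7676.
Because errors are independent across components, Cov(Tᵢ,Tⱼ) = Cov(Xᵢ,Xⱼ); the off-diagonal part of the true-score variance is the same as above.
True-score variance = [0.7²·0.72 + 0.4²·0.95] + 0.1176 = 0.5048 + 0.1176 = 0.6224.
Reliability = 0.6224 / 0.7676 = 0.811.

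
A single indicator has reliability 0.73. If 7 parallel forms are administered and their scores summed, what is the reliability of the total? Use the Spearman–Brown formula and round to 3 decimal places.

ρ_k = kρ / (1 + (k−1)ρ) = 7·0.73 / (1 + 6·0.73) = 5.110 / 5.380 = 0.950.

0.950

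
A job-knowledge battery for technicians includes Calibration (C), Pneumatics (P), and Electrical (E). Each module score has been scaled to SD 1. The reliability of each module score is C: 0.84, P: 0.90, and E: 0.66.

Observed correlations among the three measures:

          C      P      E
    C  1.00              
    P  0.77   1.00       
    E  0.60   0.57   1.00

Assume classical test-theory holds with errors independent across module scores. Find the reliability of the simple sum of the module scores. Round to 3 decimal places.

Var(C+P+E) = 3 + 2·[0.77 + 0.60 + 0.57] = 3 + 3.88 = 6.88.
Under uncorrelated errors the observed covariances equal the true-score covariances, so only the own-variance terms attenuate.
True-score variance = [0.84 + 0.90 + 0.66] + 3.88 = 2.4 + 3.88 = 6.28.
Reliability = 6.28 / 6.88 = 0.913.

0.913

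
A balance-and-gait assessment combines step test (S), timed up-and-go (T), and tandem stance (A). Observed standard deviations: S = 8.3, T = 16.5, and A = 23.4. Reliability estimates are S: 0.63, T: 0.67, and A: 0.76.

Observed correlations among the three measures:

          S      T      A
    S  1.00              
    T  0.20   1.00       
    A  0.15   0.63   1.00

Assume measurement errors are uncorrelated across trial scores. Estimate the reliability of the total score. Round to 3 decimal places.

0.834

Var(S+T+A) = 8.3² + 16.5² + 23.4² + 2·[8.3·16.5·0.20 + 8.3·23.4·0.15 + 16.5·23.4·0.63] = 888.7 + 599.532 = 1488.23.
With uncorrelated errors the cross-covariances are all true-score covariance, so they carry over unchanged; only the diagonal terms shrink to ρᵢσᵢ².
True-score variance = [8.3²·0.63 + 16.5²·0.67 + 23.4²·0.76] + 599.532 = 641.954 + 599.532 = 1241.49.
Reliability = 1241.49 / 1488.23 = 0.834.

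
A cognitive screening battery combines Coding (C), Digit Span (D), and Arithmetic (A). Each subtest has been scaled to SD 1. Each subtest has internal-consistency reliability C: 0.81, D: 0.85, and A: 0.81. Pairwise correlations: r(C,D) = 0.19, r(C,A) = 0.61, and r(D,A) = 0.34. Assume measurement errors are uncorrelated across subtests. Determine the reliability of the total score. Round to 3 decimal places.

0.900

Var(C+D+A) = 3 + 2·[0.19 + 0.61 + 0.34] = 3 + 2.28 = 5.28.
Under uncorrelated errors the observed covariances equal the true-score covariances, so only the own-variance terms attenuate.
True-score variance = [0.81 + 0.85 + 0.81] + 2.28 = 2.47 + 2.28 = 4.75.
Reliability = 4.75 / 5.28 = 0.900.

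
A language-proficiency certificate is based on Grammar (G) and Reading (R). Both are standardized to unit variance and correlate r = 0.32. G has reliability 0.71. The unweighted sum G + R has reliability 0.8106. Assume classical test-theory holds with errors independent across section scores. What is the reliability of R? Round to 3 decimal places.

Var(G+R) = 2 + 2·0.32 = 2.640.
True-score variance = ρ_G + ρ_R + 2·0.32, so 0.8106 = (0.71 + ρ_R + 0.64) / 2.640.
ρ_R = 0.8106·2.640 − 0.71 − 0.64 = 0.790.

0.790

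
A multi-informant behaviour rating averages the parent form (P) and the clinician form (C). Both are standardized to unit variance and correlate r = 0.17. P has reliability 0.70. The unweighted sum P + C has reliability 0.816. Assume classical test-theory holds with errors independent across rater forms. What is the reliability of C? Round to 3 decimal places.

Var(P+C) = 2 + 2·0.17 = 2.340.
True-score variance = ρ_P + ρ_C + 2·0.17, so 0.816 = (0.70 + ρ_C + 0.34) / 2.340.
ρ_C = 0.816·2.340 − 0.70 − 0.34 = 0.869.

0.869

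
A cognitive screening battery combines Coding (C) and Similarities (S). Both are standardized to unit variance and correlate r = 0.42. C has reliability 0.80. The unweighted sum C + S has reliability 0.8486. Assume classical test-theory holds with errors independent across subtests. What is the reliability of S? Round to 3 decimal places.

Var(C+S) = 2 + 2·0.42 = 2.840.
True-score variance = ρ_C + ρ_S + 2·0.42, so 0.8486 = (0.80 + ρ_S + 0.84) / 2.840.
ρ_S = 0.8486·2.840 − 0.80 − 0.84 = 0.770.

0.770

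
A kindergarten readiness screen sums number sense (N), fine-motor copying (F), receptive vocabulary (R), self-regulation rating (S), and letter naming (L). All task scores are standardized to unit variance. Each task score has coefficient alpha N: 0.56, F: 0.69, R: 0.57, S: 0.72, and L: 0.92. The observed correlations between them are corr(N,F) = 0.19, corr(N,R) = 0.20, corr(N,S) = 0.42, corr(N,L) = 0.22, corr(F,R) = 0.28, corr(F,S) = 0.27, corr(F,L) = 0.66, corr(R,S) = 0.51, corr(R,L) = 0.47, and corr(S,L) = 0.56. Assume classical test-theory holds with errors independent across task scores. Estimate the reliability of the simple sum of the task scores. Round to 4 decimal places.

0.8774

Var(N+F+R+S+L) = 5 + 2·[0.19 + 0.20 + 0.42 + 0.22 + 0.28 + 0.27 + 0.66 + 0.51 + 0.47 + 0.56] = 5 + 7.56 = 12.56.
With uncorrelated errors the cross-covariances are all true-score covariance, so they carry over unchanged; only the diagonal terms shrink to ρᵢσᵢ².
True-score variance = [0.56 + 0.69 + 0.57 + 0.72 + 0.92] + 7.56 = 3.46 + 7.56 = 11.02.
Reliability = 11.02 / 12.56 = 0.8774.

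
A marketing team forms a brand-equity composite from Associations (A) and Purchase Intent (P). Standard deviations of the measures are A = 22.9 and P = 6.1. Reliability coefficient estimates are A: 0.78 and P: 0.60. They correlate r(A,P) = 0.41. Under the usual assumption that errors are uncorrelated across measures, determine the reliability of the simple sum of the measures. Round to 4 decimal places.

0.8074

Var(A+P) = 22.9² + 6.1² + 2·[22.9·6.1·0.41] = 561.62 + 114.546 = 676.166.
Because errors are independent across components, Cov(Tᵢ,Tⱼ) = Cov(Xᵢ,Xⱼ); the off-diagonal part of the true-score variance is the same as above.
True-score variance = [22.9²·0.78 + 6.1²·0.60] + 114.546 = 431.366 + 114.546 = 545.912.
Reliability = 545.912 / 676.166 = 0.8074.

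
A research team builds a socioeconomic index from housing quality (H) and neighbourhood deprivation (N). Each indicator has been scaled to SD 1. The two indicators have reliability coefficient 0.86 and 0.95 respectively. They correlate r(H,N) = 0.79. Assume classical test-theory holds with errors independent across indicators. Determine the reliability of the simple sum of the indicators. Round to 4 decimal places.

Var(H+N) = 2 + 2·[0.79] = 2 + 1.58 = 3.58.
With uncorrelated errors the cross-covariances are all true-score covariance, so they carry over unchanged; only the diagonal terms shrink to ρᵢσᵢ².
True-score variance = [0.86 + 0.95] + 1.58 = 1.81 + 1.58 = 3.39.
Reliability = 3.39 / 3.58 = 0.9469.

0.9469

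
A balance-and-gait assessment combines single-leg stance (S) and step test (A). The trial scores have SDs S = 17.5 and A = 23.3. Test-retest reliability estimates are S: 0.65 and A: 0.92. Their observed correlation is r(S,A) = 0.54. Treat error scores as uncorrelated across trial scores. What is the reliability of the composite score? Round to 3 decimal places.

Var(S+A) = 17.5² + 23.3² + 2·[17.5·23.3·0.54] = 849.14 + 440.37 = 1289.51.
Because errors are independent across components, Cov(Tᵢ,Tⱼ) = Cov(Xᵢ,Xⱼ); the off-diagonal part of the true-score variance is the same as above.
True-score variance = [17.5²·0.65 + 23.3²·0.92] + 440.37 = 698.521 + 440.37 = 1138.89.
Reliability = 1138.89 / 1289.51 = 0.883.

0.883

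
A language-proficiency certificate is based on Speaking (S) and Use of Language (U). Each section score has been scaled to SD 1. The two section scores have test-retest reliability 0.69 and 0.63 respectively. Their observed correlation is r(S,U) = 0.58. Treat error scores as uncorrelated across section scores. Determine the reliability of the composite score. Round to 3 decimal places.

0.785

Var(S+U) = 2 + 2·[0.58] = 2 + 1.16 = 3.16.
Because errors are independent across components, Cov(Tᵢ,Tⱼ) = Cov(Xᵢ,Xⱼ); the off-diagonal part of the true-score variance is the same as above.
True-score variance = [0.69 + 0.63] + 1.16 = 1.32 + 1.16 = 2.48.
Reliability = 2.48 / 3.16 = 0.785.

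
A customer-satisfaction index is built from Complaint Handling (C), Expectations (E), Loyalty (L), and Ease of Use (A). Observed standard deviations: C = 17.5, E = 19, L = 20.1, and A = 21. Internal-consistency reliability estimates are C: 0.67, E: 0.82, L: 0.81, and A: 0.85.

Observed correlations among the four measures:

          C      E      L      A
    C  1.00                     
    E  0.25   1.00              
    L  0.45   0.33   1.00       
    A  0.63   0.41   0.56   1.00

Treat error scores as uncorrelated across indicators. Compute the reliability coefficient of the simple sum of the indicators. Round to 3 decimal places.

0.912

Var(C+E+L+A) = 17.5² + 19² + 20.1² + 21² + 2·[17.5·19·0.25 + 17.5·20.1·0.45 + 17.5·21·0.63 + 19·20.1·0.33 + 19·21·0.41 + 20.1·21·0.56] = 1512.26 + 1997.86 = 3510.12.
With uncorrelated errors the cross-covariances are all true-score covariance, so they carry over unchanged; only the diagonal terms shrink to ρᵢσᵢ².
True-score variance = [17.5²·0.67 + 19²·0.82 + 20.1²·0.81 + 21²·0.85] + 1997.86 = 1203.31 + 1997.86 = 3201.17.
Reliability = 3201.17 / 3510.12 = 0.912.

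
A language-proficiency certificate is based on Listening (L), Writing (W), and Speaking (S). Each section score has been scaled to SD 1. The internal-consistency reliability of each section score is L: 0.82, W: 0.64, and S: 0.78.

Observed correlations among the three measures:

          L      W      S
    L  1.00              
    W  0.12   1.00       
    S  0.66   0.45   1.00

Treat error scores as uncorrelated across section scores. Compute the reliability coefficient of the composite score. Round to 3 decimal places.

0.861

Var(L+W+S) = 3 + 2·[0.12 + 0.66 + 0.45] = 3 + 2.46 = 5.46.
Because errors are independent across components, Cov(Tᵢ,Tⱼ) = Cov(Xᵢ,Xⱼ); the off-diagonal part of the true-score variance is the same as above.
True-score variance = [0.82 + 0.64 + 0.78] + 2.46 = 2.24 + 2.46 = 4.7.
Reliability = 4.7 / 5.46 = 0.861.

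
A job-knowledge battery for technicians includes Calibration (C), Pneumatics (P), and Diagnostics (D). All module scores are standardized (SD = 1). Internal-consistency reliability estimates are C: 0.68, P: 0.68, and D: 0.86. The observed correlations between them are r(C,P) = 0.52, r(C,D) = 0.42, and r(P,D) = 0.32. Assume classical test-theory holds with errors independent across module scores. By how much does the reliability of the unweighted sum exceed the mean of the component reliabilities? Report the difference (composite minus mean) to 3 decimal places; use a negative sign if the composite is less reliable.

0.119

Var(sum) = 3 + 2.52 = 5.52; true-score variance = 2.22 + 2.52 = 4.74; composite reliability = 0.8587.
Mean component reliability = 0.7400.
Difference = 0.8587 − 0.7400 = 0.119.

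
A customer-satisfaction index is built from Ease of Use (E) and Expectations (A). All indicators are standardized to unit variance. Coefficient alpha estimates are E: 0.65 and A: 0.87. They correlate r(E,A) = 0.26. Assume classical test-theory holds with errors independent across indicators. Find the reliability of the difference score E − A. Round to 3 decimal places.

0.676

Var(E−A) = 1 + 1 − 2·0.26 = 2 − 0.52 = 1.48.
Under uncorrelated errors the observed covariances equal the true-score covariances, so only the own-variance terms attenuate.
True-score variance = [0.65 + 0.87] − 0.52 = 1.52 − 0.52 = 1.
Reliability = 1 / 1.48 = 0.676.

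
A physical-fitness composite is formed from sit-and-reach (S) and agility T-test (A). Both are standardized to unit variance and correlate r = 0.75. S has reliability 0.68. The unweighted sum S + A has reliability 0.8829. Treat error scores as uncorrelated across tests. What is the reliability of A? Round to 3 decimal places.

Var(S+A) = 2 + 2·0.75 = 3.500.
True-score variance = ρ_S + ρ_A + 2·0.75, so 0.8829 = (0.68 + ρ_A + 1.50) / 3.500.
ρ_A = 0.8829·3.500 − 0.68 − 1.50 = 0.910.

0.910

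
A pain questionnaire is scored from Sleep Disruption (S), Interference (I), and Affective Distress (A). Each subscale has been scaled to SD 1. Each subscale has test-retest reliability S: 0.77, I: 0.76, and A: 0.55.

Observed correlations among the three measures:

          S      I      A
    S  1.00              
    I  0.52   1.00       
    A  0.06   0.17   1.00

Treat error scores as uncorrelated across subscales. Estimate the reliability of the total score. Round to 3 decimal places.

Var(S+I+A) = 3 + 2·[0.52 + 0.06 + 0.17] = 3 + 1.5 = 4.5.
Under uncorrelated errors the observed covariances equal the true-score covariances, so only the own-variance terms attenuate.
True-score variance = [0.77 + 0.76 + 0.55] + 1.5 = 2.08 + 1.5 = 3.58.
Reliability = 3.58 / 4.5 = 0.796.

0.796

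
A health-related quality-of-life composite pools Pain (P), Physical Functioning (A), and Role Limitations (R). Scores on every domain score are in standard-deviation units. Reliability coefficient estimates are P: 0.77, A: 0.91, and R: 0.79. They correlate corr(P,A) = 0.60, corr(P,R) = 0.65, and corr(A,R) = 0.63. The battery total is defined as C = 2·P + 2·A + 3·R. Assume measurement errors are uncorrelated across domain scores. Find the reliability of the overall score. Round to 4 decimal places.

Var(C) = 2² + 2² + 3² + 2·[4·0.60 + 6·0.65 + 6·0.63] = 17 + 20.16 = 37.16.
Under uncorrelated errors the observed covariances equal the true-score covariances, so only the own-variance terms attenuate.
True-score variance = [2²·0.77 + 2²·0.91 + 3²·0.79] + 20.16 = 13.83 + 20.16 = 33.99.
Reliability = 33.99 / 37.16 = 0.9147.

0.9147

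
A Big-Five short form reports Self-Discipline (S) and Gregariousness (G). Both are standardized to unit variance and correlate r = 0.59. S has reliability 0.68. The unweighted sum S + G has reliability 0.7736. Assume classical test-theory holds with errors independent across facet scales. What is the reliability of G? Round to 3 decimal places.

0.600

Var(S+G) = 2 + 2·0.59 = 3.180.
True-score variance = ρ_S + ρ_G + 2·0.59, so 0.7736 = (0.68 + ρ_G + 1.18) / 3.180.
ρ_G = 0.7736·3.180 − 0.68 − 1.18 = 0.600.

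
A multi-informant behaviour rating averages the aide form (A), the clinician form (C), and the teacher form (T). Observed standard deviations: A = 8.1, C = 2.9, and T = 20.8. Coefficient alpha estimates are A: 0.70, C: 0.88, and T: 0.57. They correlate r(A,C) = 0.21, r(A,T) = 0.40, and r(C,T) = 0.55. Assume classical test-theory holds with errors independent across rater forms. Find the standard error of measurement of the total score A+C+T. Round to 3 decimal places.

Var(total) = 506.66 + 211.002 = 717.662.
True-score variance = 299.933 + 211.002 = 510.934, so reliability = 0.7119.
Error variance = 717.662 − 510.934 = 206.727; SEM = √206.727 = 14.378.

14.378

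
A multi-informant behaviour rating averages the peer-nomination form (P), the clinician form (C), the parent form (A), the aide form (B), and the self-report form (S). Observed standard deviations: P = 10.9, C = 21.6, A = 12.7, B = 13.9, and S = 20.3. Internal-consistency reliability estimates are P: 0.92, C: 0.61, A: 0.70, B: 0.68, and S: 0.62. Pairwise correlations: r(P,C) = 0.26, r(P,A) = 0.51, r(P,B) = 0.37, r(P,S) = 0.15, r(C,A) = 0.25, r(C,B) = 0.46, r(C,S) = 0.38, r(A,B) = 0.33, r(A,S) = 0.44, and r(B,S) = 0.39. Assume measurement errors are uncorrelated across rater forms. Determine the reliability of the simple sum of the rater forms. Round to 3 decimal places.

0.852

Var(P+C+A+B+S) = 10.9² + 21.6² + 12.7² + 13.9² + 20.3² + 2·[10.9·21.6·0.26 + 10.9·12.7·0.51 + 10.9·13.9·0.37 + 10.9·20.3·0.15 + 21.6·12.7·0.25 + 21.6·13.9·0.46 + 21.6·20.3·0.38 + 12.7·13.9·0.33 + 12.7·20.3·0.44 + 13.9·20.3·0.39] = 1351.96 + 1752.23 = 3104.19.
Under uncorrelated errors the observed covariances equal the true-score covariances, so only the own-variance terms attenuate.
True-score variance = [10.9²·0.92 + 21.6²·0.61 + 12.7²·0.70 + 13.9²·0.68 + 20.3²·0.62] + 1752.23 = 893.688 + 1752.23 = 2645.91.
Reliability = 2645.91 / 3104.19 = 0.852.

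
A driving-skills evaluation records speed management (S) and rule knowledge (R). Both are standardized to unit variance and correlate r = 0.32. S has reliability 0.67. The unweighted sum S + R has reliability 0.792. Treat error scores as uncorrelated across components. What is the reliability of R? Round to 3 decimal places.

0.781

Var(S+R) = 2 + 2·0.32 = 2.640.
True-score variance = ρ_S + ρ_R + 2·0.32, so 0.792 = (0.67 + ρ_R + 0.64) / 2.640.
ρ_R = 0.792·2.640 − 0.67 − 0.64 = 0.781.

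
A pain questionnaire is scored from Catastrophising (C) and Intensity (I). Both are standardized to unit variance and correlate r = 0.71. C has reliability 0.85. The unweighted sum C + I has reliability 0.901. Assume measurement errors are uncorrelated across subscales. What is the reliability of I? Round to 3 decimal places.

Var(C+I) = 2 + 2·0.71 = 3.420.
True-score variance = ρ_C + ρ_I + 2·0.71, so 0.901 = (0.85 + ρ_I + 1.42) / 3.420.
ρ_I = 0.901·3.420 − 0.85 − 1.42 = 0.811.

0.811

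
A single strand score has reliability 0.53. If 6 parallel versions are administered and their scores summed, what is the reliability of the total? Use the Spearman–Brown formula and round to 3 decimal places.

0.871

ρ_k = kρ / (1 + (k−1)ρ) = 6·0.53 / (1 + 5·0.53) = 3.180 / 3.650 = 0.871.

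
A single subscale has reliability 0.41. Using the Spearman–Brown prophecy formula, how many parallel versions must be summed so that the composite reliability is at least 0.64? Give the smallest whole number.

k ≥ ρ*(1−ρ₁)/(ρ₁(1−ρ*)) = 0.64·0.59 / (0.41·0.36) = 2.558.
Smallest integer k = 3.

3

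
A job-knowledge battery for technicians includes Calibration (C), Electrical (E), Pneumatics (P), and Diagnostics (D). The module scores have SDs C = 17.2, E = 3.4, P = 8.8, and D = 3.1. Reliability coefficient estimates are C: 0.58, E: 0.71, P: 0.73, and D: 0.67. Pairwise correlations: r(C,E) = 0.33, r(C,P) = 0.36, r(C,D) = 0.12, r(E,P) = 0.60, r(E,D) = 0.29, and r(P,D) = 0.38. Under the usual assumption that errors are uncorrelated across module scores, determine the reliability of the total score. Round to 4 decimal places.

Var(C+E+P+D) = 17.2² + 3.4² + 8.8² + 3.1² + 2·[17.2·3.4·0.33 + 17.2·8.8·0.36 + 17.2·3.1·0.12 + 3.4·8.8·0.60 + 3.4·3.1·0.29 + 8.8·3.1·0.38] = 394.45 + 223.123 = 617.573.
Under uncorrelated errors the observed covariances equal the true-score covariances, so only the own-variance terms attenuate.
True-score variance = [17.2²·0.58 + 3.4²·0.71 + 8.8²·0.73 + 3.1²·0.67] + 223.123 = 242.765 + 223.123 = 465.887.
Reliability = 465.887 / 617.573 = 0.7544.

0.7544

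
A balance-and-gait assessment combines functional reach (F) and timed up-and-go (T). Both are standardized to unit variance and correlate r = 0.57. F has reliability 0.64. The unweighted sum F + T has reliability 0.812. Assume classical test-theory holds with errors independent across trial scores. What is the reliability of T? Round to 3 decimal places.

0.770

Var(F+T) = 2 + 2·0.57 = 3.140.
True-score variance = ρ_F + ρ_T + 2·0.57, so 0.812 = (0.64 + ρ_T + 1.14) / 3.140.
ρ_T = 0.812·3.140 − 0.64 − 1.14 = 0.770.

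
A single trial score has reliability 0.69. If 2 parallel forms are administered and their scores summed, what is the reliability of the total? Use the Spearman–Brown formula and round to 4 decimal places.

ρ_k = kρ / (1 + (k−1)ρ) = 2·0.69 / (1 + 1·0.69) = 1.380 / 1.690 = 0.8166.

0.8166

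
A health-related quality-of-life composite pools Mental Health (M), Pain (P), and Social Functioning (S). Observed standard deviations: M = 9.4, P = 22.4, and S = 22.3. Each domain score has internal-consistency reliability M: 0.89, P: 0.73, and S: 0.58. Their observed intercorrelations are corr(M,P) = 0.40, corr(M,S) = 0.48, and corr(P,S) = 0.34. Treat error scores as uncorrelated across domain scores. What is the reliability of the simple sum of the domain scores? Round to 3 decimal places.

0.803

Var(M+P+S) = 9.4² + 22.4² + 22.3² + 2·[9.4·22.4·0.40 + 9.4·22.3·0.48 + 22.4·22.3·0.34] = 1087.41 + 709.357 = 1796.77.
With uncorrelated errors the cross-covariances are all true-score covariance, so they carry over unchanged; only the diagonal terms shrink to ρᵢσᵢ².
True-score variance = [9.4²·0.89 + 22.4²·0.73 + 22.3²·0.58] + 709.357 = 733.353 + 709.357 = 1442.71.
Reliability = 1442.71 / 1796.77 = 0.803.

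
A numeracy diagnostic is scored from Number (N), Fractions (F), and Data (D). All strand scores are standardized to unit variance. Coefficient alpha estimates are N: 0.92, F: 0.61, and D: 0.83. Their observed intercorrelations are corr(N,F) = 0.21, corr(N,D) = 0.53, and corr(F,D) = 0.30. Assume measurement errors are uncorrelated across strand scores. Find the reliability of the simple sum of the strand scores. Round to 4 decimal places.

Var(N+F+D) = 3 + 2·[0.21 + 0.53 + 0.30] = 3 + 2.08 = 5.08.
Under uncorrelated errors the observed covariances equal the true-score covariances, so only the own-variance terms attenuate.
True-score variance = [0.92 + 0.61 + 0.83] + 2.08 = 2.36 + 2.08 = 4.44.
Reliability = 4.44 / 5.08 = 0.8740.

0.8740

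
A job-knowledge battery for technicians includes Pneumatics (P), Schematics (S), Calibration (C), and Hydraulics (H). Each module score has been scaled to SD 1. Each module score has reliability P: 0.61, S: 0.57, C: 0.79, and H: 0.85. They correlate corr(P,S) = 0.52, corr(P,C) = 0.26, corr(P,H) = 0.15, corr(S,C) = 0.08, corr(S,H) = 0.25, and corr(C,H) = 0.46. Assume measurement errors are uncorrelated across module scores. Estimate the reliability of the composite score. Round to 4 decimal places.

Var(P+S+C+H) = 4 + 2·[0.52 + 0.26 + 0.15 + 0.08 + 0.25 + 0.46] = 4 + 3.44 = 7.44.
Under uncorrelated errors the observed covariances equal the true-score covariances, so only the own-variance terms attenuate.
True-score variance = [0.61 + 0.57 + 0.79 + 0.85] + 3.44 = 2.82 + 3.44 = 6.26.
Reliability = 6.26 / 7.44 = 0.8414.

0.8414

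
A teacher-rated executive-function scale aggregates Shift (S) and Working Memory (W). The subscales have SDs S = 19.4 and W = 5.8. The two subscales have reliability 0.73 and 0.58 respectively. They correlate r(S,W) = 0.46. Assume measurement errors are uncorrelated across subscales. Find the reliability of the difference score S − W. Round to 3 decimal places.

0.622

Var(S−W) = 19.4² + 5.8² − 2·19.4·5.8·0.46 = 410 − 103.518 = 306.482.
With uncorrelated errors the cross-covariances are all true-score covariance, so they carry over unchanged; only the diagonal terms shrink to ρᵢσᵢ².
True-score variance = [19.4²·0.73 + 5.8²·0.58] − 103.518 = 294.254 − 103.518 = 190.736.
Reliability = 190.736 / 306.482 = 0.622.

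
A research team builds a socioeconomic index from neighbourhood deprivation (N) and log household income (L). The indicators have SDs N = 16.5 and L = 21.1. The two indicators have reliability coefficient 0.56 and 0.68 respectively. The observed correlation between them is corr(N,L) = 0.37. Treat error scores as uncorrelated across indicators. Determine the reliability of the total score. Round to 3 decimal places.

0.731

Var(N+L) = 16.5² + 21.1² + 2·[16.5·21.1·0.37] = 717.46 + 257.631 = 975.091.
Because errors are independent across components, Cov(Tᵢ,Tⱼ) = Cov(Xᵢ,Xⱼ); the off-diagonal part of the true-score variance is the same as above.
True-score variance = [16.5²·0.56 + 21.1²·0.68] + 257.631 = 455.203 + 257.631 = 712.834.
Reliability = 712.834 / 975.091 = 0.731.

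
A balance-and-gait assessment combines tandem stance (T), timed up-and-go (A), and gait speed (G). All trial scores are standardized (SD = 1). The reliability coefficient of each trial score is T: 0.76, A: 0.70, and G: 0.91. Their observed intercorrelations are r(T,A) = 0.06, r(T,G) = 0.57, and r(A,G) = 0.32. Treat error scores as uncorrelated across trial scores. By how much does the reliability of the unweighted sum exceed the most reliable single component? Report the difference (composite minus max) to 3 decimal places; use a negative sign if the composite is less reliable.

-0.039

Var(sum) = 3 + 1.9 = 4.9; true-score variance = 2.37 + 1.9 = 4.27; composite reliability = 0.8714.
Max component reliability = 0.9100.
Difference = 0.8714 − 0.9100 = -0.039.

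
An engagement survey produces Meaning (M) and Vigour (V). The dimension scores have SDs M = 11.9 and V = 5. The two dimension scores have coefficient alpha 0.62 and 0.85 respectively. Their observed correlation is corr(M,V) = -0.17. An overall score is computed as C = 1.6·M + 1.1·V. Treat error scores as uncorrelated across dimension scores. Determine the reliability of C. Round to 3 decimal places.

0.602

Var(C) = 1.6²·11.9² + 1.1²·5² + 2·[1.76·11.9·5·(-0.17)] = 392.772 − 35.6048 = 357.167.
With uncorrelated errors the cross-covariances are all true-score covariance, so they carry over unchanged; only the diagonal terms shrink to ρᵢσᵢ².
True-score variance = [1.6²·11.9²·0.62 + 1.1²·5²·0.85] − 35.6048 = 250.476 − 35.6048 = 214.871.
Reliability = 214.871 / 357.167 = 0.602.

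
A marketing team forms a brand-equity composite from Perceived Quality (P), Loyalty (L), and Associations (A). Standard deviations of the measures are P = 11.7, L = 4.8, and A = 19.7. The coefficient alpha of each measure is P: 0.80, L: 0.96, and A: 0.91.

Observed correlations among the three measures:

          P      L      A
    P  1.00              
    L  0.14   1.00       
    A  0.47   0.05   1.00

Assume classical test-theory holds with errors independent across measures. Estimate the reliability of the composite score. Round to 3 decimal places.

Var(P+L+A) = 11.7² + 4.8² + 19.7² + 2·[11.7·4.8·0.14 + 11.7·19.7·0.47 + 4.8·19.7·0.05] = 548.02 + 241.841 = 789.861.
With uncorrelated errors the cross-covariances are all true-score covariance, so they carry over unchanged; only the diagonal terms shrink to ρᵢσᵢ².
True-score variance = [11.7²·0.80 + 4.8²·0.96 + 19.7²·0.91] + 241.841 = 484.792 + 241.841 = 726.634.
Reliability = 726.634 / 789.861 = 0.920.

0.920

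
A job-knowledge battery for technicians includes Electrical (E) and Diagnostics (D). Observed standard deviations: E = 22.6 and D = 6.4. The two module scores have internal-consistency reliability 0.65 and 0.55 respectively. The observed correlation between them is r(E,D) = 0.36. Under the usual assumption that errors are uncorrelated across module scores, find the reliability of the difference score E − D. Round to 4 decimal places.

0.5594

Var(E−D) = 22.6² + 6.4² − 2·22.6·6.4·0.36 = 551.72 − 104.141 = 447.579.
Because errors are independent across components, Cov(Tᵢ,Tⱼ) = Cov(Xᵢ,Xⱼ); the off-diagonal part of the true-score variance is the same as above.
True-score variance = [22.6²·0.65 + 6.4²·0.55] − 104.141 = 354.522 − 104.141 = 250.381.
Reliability = 250.381 / 447.579 = 0.5594.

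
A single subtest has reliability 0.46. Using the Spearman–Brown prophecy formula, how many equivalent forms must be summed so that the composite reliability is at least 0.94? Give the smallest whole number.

k ≥ ρ*(1−ρ₁)/(ρ₁(1−ρ*)) = 0.94·0.54 / (0.46·0.06) = 18.391.
Smallest integer k = 19.

19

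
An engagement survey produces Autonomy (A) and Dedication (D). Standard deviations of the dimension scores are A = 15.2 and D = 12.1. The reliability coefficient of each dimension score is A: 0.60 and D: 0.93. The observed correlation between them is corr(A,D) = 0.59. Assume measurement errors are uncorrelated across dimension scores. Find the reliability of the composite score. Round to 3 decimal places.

0.827

Var(A+D) = 15.2² + 12.1² + 2·[15.2·12.1·0.59] = 377.45 + 217.026 = 594.476.
Because errors are independent across components, Cov(Tᵢ,Tⱼ) = Cov(Xᵢ,Xⱼ); the off-diagonal part of the true-score variance is the same as above.
True-score variance = [15.2²·0.60 + 12.1²·0.93] + 217.026 = 274.785 + 217.026 = 491.811.
Reliability = 491.811 / 594.476 = 0.827.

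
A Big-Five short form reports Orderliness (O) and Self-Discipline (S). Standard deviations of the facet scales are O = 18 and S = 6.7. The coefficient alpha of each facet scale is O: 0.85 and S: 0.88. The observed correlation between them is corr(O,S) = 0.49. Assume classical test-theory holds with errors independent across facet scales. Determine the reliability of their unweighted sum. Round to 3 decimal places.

Var(O+S) = 18² + 6.7² + 2·[18·6.7·0.49] = 368.89 + 118.188 = 487.078.
Because errors are independent across components, Cov(Tᵢ,Tⱼ) = Cov(Xᵢ,Xⱼ); the off-diagonal part of the true-score variance is the same as above.
True-score variance = [18²·0.85 + 6.7²·0.88] + 118.188 = 314.903 + 118.188 = 433.091.
Reliability = 433.091 / 487.078 = 0.889.

0.889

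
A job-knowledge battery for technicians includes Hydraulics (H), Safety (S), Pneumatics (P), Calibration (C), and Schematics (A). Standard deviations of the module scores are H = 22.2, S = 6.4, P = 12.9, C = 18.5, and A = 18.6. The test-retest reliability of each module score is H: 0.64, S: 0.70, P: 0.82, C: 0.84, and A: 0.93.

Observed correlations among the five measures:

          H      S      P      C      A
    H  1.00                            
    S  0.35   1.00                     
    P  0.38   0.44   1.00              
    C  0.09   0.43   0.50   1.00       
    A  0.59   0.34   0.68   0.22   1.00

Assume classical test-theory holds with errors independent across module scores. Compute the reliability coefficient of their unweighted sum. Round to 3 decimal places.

Var(H+S+P+C+A) = 22.2² + 6.4² + 12.9² + 18.5² + 18.6² + 2·[22.2·6.4·0.35 + 22.2·12.9·0.38 + 22.2·18.5·0.09 + 22.2·18.6·0.59 + 6.4·12.9·0.44 + 6.4·18.5·0.43 + 6.4·18.6·0.34 + 12.9·18.5·0.50 + 12.9·18.6·0.68 + 18.5·18.6·0.22] = 1388.42 + 1850.07 = 3238.49.
Under uncorrelated errors the observed covariances equal the true-score covariances, so only the own-variance terms attenuate.
True-score variance = [22.2²·0.64 + 6.4²·0.70 + 12.9²·0.82 + 18.5²·0.84 + 18.6²·0.93] + 1850.07 = 1089.78 + 1850.07 = 2939.85.
Reliability = 2939.85 / 3238.49 = 0.908.

0.908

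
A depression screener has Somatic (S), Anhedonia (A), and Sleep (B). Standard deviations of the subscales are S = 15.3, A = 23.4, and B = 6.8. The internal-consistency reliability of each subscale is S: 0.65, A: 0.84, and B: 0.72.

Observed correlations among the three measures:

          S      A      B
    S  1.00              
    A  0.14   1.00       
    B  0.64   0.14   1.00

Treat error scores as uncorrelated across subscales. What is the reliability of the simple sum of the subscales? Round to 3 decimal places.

Var(S+A+B) = 15.3² + 23.4² + 6.8² + 2·[15.3·23.4·0.14 + 15.3·6.8·0.64 + 23.4·6.8·0.14] = 827.89 + 277.97 = 1105.86.
Because errors are independent across components, Cov(Tᵢ,Tⱼ) = Cov(Xᵢ,Xⱼ); the off-diagonal part of the true-score variance is the same as above.
True-score variance = [15.3²·0.65 + 23.4²·0.84 + 6.8²·0.72] + 277.97 = 645.402 + 277.97 = 923.372.
Reliability = 923.372 / 1105.86 = 0.835.

0.835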